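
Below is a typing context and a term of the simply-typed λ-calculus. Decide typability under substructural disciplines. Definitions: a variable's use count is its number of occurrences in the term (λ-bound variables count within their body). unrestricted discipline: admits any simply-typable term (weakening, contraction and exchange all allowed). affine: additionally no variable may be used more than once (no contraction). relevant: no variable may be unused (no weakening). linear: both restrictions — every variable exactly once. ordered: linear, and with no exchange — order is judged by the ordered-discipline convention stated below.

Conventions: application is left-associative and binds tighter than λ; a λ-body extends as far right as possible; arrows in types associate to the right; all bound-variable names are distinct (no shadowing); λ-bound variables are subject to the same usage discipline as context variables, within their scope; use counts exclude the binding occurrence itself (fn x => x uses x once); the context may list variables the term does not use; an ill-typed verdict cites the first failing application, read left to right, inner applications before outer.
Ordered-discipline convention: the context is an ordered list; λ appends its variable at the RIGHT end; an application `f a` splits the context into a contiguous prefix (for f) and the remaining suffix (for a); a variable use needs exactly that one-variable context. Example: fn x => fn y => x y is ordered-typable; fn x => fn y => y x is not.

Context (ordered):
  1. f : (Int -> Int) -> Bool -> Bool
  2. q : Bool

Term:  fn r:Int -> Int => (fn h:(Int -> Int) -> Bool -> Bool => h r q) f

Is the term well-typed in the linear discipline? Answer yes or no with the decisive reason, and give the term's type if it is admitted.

yes — exactly-once usage across f, q, r, h; term : (Int -> Int) -> Bool
variable uses: f: 1, q: 1, r (bound): 1, h (bound): 1
left-to-right use order: h, r, q, f
typing: ✓ — (Int -> Int) -> Bool
across the five disciplines: ordered ✗ | linear ✓ | affine ✓ | relevant ✓ | unrestricted ✓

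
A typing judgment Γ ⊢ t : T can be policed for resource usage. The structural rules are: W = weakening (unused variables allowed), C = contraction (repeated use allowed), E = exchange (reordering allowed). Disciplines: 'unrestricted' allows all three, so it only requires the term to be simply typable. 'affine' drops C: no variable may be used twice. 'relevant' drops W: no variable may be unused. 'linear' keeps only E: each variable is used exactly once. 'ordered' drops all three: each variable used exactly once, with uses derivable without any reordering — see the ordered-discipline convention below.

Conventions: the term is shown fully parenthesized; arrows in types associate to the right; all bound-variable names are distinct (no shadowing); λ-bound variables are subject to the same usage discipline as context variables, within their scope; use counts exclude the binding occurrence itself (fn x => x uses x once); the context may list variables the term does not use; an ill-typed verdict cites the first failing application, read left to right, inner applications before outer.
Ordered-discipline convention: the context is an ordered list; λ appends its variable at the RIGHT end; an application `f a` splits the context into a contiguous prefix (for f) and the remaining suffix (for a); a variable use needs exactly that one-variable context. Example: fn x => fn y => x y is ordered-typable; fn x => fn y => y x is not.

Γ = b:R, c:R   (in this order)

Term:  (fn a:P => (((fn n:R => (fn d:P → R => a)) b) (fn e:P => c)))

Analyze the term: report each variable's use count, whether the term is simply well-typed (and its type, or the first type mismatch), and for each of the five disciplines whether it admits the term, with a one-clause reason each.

variable uses: b=1; c=1; a (λ-bound)=1; n (λ-bound)=0; d (λ-bound)=0; e (λ-bound)=0
use order (left to right): a, b, c
typing: the term checks, with type P → P
ordered: ✗, n, d, e never used (weakening)
linear: ✗, n, d, e never used (weakening)
affine: ✓, at most one use each (b, c, a, n, d, e)
relevant: ✗, n, d, e never used (weakening)
unrestricted: ✓, typability at P → P is all that's needed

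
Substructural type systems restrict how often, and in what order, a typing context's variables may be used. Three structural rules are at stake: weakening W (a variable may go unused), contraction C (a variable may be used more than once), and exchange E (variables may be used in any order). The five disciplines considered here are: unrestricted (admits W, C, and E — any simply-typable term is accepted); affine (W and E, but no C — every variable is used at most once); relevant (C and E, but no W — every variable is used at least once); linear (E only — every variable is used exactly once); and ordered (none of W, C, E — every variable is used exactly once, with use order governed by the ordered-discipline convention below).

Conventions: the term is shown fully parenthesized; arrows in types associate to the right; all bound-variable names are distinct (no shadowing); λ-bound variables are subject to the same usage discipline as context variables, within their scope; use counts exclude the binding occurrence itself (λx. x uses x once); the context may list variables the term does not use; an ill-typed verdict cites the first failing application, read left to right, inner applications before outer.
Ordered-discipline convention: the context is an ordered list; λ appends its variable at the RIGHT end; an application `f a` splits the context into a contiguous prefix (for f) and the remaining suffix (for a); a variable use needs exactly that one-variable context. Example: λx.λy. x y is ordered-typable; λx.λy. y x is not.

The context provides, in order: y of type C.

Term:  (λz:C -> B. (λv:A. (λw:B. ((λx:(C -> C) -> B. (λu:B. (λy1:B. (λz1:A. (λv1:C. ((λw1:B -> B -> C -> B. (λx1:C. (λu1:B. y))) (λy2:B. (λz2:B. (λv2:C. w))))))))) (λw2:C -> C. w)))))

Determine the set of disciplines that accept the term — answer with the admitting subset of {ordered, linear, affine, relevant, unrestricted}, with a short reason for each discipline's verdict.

admitted in: unrestricted
usage: y=1, z (bound)=0, v (bound)=0, w (bound)=2, x (bound)=0, u (bound)=0, y1 (bound)=0, z1 (bound)=0, v1 (bound)=0, w1 (bound)=0, x1 (bound)=0, u1 (bound)=0, y2 (bound)=0, z2 (bound)=0, v2 (bound)=0, w2 (bound)=0
order of uses: y, w, w
typing: well-typed — term : (C -> B) -> A -> B -> B -> B -> A -> C -> C -> B -> C
ordered: ✗, repeated use of w ×2; needs weakening: z, v, x, u, y1, z1, v1, w1, x1, u1, y2, z2, v2, w2 unused
linear: ✗, repeated use of w ×2; needs weakening: z, v, x, u, y1, z1, v1, w1, x1, u1, y2, z2, v2, w2 unused
affine: ✗, repeated use of w ×2
relevant: ✗, needs weakening: z, v, x, u, y1, z1, v1, w1, x1, u1, y2, z2, v2, w2 unused
unrestricted: ✓, simply typable at (C -> B) -> A -> B -> B -> B -> A -> C -> C -> B -> C; W, C, E all held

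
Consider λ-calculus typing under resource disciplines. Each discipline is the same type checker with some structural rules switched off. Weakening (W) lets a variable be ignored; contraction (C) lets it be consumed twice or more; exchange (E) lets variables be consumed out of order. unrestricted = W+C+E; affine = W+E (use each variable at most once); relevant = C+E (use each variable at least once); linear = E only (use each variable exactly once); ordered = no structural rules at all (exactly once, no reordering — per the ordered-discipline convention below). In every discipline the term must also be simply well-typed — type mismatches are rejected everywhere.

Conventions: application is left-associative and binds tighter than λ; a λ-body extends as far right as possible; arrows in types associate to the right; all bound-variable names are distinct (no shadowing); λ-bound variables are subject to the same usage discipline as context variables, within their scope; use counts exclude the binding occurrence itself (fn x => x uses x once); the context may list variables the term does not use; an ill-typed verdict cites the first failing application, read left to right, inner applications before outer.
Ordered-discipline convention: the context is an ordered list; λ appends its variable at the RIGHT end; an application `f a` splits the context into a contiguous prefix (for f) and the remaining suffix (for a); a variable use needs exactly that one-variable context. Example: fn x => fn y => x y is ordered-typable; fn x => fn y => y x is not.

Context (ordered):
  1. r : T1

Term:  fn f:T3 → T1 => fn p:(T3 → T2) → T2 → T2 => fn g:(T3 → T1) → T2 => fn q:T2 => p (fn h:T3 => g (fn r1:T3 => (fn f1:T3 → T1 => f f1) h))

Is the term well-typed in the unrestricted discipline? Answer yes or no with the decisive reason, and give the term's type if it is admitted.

no — not simply typable
variable uses: r=0, f (λ-bound)=1, p (λ-bound)=1, g (λ-bound)=1, q (λ-bound)=0, h (λ-bound)=1, r1 (λ-bound)=0, f1 (λ-bound)=1
uses in reading order: p, g, f, f1, h
typing: ill-typed: argument of type T3 → T1 where T3 is required
per-discipline verdicts: ordered ✗ | linear ✗ | affine ✗ | relevant ✗ | unrestricted ✗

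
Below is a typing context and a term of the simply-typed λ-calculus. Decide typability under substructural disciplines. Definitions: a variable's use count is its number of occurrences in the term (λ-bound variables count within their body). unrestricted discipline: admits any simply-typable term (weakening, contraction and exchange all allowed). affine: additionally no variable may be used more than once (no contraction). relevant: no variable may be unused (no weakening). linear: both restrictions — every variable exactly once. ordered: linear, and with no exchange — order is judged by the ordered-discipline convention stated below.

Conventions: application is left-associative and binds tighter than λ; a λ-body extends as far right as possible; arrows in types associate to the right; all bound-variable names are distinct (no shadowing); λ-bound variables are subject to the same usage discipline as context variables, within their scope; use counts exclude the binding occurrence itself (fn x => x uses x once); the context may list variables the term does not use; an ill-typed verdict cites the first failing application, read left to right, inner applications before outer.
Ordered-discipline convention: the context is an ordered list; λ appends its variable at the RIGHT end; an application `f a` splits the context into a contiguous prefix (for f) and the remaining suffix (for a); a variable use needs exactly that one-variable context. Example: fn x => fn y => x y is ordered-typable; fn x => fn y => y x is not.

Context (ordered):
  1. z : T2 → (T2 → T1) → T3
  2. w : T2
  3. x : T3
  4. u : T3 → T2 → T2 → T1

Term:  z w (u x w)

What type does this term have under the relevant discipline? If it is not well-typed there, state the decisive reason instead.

term : T3
counts: z: 1, w: 2, x: 1, u: 1
left-to-right use order: z, w, u, x, w
typing: the term checks, with type T3
all disciplines: ordered ✗; linear ✗; affine ✗; relevant ✓; unrestricted ✓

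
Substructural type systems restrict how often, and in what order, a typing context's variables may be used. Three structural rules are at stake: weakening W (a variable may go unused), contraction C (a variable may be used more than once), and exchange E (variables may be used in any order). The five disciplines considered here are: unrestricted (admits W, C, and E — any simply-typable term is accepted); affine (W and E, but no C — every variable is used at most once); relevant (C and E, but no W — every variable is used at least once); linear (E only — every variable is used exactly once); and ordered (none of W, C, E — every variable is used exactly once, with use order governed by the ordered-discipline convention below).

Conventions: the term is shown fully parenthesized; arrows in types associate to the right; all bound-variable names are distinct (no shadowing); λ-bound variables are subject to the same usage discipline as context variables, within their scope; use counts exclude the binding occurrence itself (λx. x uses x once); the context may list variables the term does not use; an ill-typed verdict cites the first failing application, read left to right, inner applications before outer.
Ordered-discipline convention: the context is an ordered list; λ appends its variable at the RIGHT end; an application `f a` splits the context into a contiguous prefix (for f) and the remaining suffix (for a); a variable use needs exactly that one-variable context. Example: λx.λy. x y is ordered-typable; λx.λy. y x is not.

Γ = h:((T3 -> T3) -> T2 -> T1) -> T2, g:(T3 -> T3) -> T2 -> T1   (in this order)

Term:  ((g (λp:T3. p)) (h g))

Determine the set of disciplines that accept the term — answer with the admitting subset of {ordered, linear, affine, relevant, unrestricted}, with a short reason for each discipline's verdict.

admitted by: relevant, unrestricted
variable uses: h: 1×; g: 2×; p [bound]: 1×
left-to-right use order: g, p, h, g
typing: ✓ — T1
ordered ✗ (needs contraction — g ×2)
linear ✗ (needs contraction — g ×2)
affine ✗ (needs contraction — g ×2)
relevant ✓ (none of h, g, p goes unused)
unrestricted ✓ (type-checks (T1) and nothing is barred)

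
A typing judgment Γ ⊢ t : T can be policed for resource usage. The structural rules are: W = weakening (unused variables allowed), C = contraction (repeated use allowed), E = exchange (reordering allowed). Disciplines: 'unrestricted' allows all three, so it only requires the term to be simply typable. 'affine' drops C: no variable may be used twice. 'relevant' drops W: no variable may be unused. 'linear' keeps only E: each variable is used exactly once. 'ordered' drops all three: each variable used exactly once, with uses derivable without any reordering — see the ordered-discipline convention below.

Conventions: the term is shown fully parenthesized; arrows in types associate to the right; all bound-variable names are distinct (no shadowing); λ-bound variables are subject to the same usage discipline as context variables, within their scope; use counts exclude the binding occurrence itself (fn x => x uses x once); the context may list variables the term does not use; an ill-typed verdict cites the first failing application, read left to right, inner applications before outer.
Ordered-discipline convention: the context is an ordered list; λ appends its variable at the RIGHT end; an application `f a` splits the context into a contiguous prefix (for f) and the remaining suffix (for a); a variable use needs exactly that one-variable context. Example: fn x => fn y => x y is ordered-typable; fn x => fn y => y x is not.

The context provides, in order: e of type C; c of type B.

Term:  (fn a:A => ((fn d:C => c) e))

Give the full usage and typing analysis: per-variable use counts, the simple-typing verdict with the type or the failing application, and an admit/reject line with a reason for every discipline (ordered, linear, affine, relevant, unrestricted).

use counts: e: 1; c: 1; a (bound): 0; d (bound): 0
uses in reading order: c, e
typing: the term checks, with type A → B
ordered: ✗ — a, d left unused
linear: ✗ — a, d left unused
affine: ✓ — at most one use each (e, c, a, d)
relevant: ✗ — a, d left unused
unrestricted: ✓ — simply typable at A → B; W, C, E all held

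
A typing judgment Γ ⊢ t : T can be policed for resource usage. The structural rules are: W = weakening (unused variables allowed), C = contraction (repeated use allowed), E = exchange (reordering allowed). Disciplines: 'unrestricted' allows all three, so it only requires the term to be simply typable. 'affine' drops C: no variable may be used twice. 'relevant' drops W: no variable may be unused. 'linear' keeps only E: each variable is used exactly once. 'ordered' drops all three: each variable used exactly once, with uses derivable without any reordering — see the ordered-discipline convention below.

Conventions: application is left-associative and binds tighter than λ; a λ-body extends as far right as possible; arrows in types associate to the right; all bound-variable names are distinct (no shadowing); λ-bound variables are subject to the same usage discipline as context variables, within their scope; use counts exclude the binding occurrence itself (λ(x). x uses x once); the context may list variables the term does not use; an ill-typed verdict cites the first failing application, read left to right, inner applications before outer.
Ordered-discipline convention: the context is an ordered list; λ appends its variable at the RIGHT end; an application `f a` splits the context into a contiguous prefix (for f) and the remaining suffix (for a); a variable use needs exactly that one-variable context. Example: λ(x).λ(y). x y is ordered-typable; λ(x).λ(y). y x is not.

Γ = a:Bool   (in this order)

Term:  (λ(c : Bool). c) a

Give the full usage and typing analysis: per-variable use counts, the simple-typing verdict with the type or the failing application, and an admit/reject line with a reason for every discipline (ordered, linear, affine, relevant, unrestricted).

use counts: a: 1×, c (λ-bound): 1×
order of uses: c, a
typing: the term checks, with type Bool
ordered: ✓, single-use (a, c), ordered derivation ok
linear: ✓, single use per variable (a, c)
affine: ✓, no duplicate uses among a, c
relevant: ✓, a, c: all used, weakening unneeded
unrestricted: ✓, simply typable at Bool; W, C, E all held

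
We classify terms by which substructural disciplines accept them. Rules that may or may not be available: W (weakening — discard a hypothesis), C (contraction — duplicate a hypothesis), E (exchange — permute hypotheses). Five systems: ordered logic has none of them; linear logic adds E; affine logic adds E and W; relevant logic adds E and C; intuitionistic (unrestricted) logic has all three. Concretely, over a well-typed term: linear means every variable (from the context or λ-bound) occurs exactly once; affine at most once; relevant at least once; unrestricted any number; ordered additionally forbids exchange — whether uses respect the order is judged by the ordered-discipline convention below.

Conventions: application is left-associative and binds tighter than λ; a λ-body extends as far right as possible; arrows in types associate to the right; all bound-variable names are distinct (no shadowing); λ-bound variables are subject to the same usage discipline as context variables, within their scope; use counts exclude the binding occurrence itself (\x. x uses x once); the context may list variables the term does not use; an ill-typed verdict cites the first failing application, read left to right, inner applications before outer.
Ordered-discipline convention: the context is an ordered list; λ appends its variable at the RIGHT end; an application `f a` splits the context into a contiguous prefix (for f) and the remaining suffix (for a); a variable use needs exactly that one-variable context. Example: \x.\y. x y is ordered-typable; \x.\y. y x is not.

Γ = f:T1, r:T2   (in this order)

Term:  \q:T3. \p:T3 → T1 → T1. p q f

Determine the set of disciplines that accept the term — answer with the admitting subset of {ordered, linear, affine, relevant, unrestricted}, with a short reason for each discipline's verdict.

admitting disciplines: affine, unrestricted
use counts: f ×1, r ×0, q (bound) ×1, p (bound) ×1
left-to-right use order: p, q, f
typing: the term checks, with type T3 → (T3 → T1 → T1) → T1
ordered: ✗ — r left unused
linear: ✗ — r left unused
affine: ✓ — none of f, r, q, p used more than once
relevant: ✗ — r left unused
unrestricted: ✓ — type-checks (T3 → (T3 → T1 → T1) → T1) and nothing is barred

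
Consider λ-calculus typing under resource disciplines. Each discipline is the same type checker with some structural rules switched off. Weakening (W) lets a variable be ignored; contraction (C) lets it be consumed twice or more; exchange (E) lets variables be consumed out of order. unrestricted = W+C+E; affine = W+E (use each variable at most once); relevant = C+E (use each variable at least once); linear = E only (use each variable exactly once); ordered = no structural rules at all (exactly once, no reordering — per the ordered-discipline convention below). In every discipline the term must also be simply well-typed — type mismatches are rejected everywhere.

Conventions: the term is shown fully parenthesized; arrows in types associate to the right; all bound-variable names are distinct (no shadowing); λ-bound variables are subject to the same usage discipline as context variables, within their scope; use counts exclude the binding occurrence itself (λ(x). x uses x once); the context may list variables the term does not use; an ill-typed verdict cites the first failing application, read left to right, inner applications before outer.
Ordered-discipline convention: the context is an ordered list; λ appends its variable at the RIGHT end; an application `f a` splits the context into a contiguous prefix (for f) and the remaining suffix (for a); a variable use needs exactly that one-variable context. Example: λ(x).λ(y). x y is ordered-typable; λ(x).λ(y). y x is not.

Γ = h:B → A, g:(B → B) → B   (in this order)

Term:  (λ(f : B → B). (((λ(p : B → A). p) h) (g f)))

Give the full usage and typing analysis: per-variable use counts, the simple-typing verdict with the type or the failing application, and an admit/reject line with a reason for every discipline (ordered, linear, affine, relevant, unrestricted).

variable uses: h=1, g=1, f [bound]=1, p [bound]=1
left-to-right use order: p, h, g, f
typing: ✓ — (B → B) → A
ordered: ✓, h, g, f, p: once each, no exchange needed
linear: ✓, single use per variable (h, g, f, p)
affine: ✓, no duplicate uses among h, g, f, p
relevant: ✓, at least one use each (h, g, f, p)
unrestricted: ✓, simply typable at (B → B) → A; W, C, E all held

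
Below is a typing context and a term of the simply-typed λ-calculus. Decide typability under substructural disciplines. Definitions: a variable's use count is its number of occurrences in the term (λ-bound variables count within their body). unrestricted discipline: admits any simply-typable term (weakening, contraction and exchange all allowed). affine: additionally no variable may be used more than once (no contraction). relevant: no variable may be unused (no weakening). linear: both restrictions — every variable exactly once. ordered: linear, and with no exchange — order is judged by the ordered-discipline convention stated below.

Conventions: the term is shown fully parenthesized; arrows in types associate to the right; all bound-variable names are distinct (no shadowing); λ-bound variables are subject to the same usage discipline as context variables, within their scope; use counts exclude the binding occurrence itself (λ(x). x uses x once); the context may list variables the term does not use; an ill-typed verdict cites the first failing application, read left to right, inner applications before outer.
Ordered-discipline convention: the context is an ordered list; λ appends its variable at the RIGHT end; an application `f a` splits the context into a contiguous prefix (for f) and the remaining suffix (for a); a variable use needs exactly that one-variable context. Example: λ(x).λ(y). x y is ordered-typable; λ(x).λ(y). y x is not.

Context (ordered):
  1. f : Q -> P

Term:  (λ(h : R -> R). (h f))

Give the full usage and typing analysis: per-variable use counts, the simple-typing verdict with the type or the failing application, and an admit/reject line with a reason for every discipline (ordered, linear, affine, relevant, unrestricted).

variable uses: f=1; h (λ-bound)=1
use order (left to right): h, f
typing: ill-typed: an argument Q -> P mismatches the expected R
ordered: ✗, not simply typable
linear: ✗, fails simple typing
affine: ✗, a type mismatch blocks all five
relevant: ✗, the type mismatch rejects it
unrestricted: ✗, not simply typable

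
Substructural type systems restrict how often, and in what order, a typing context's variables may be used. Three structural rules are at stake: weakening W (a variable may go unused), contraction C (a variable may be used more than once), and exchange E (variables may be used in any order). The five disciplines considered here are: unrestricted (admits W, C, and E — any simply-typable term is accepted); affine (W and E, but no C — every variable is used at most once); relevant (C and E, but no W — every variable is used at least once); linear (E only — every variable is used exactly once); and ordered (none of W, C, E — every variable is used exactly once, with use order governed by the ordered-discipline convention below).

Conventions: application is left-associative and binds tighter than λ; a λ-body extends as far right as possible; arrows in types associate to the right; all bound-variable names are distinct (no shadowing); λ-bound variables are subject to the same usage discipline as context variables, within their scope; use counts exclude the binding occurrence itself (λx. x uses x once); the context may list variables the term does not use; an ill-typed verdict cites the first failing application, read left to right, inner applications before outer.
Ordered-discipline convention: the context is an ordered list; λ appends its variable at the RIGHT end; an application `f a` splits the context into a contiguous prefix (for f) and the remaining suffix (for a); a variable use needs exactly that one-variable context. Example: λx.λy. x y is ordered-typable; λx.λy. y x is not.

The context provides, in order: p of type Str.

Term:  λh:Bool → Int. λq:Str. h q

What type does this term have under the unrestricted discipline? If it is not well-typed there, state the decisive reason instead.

not well-typed under unrestricted — a type mismatch blocks all five
variable uses: p: 0, h [bound]: 1, q [bound]: 1
use order (left to right): h, q
typing: ill-typed: argument of type Str where Bool is required
summary: ordered ✗ | linear ✗ | affine ✗ | relevant ✗ | unrestricted ✗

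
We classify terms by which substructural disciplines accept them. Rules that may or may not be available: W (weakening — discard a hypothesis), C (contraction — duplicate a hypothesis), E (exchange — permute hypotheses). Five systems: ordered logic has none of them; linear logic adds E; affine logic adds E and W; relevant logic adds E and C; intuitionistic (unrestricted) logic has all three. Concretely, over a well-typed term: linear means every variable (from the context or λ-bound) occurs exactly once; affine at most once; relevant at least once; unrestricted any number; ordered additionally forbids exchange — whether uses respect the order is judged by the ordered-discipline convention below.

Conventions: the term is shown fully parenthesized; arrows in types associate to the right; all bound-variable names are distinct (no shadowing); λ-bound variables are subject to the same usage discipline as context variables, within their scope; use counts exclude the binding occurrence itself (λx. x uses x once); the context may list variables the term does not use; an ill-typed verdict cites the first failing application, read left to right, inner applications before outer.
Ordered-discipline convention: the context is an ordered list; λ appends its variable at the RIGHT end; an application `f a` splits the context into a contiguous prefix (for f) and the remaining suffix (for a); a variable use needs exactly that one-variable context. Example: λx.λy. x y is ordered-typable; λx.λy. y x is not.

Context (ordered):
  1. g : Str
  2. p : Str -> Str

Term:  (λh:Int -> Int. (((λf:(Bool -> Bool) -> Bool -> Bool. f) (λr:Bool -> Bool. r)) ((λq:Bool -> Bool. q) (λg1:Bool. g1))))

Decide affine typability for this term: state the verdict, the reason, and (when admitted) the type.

yes — g, p, h, f, r, q, g1: no repeats, contraction unneeded; term : (Int -> Int) -> Bool -> Bool
use counts: g: 0×; p: 0×; h (λ-bound): 0×; f (λ-bound): 1×; r (λ-bound): 1×; q (λ-bound): 1×; g1 (λ-bound): 1×
use order (left to right): f, r, q, g1
typing: ✓ — (Int -> Int) -> Bool -> Bool
across the five disciplines: ordered ✗, linear ✗, affine ✓, relevant ✗, unrestricted ✓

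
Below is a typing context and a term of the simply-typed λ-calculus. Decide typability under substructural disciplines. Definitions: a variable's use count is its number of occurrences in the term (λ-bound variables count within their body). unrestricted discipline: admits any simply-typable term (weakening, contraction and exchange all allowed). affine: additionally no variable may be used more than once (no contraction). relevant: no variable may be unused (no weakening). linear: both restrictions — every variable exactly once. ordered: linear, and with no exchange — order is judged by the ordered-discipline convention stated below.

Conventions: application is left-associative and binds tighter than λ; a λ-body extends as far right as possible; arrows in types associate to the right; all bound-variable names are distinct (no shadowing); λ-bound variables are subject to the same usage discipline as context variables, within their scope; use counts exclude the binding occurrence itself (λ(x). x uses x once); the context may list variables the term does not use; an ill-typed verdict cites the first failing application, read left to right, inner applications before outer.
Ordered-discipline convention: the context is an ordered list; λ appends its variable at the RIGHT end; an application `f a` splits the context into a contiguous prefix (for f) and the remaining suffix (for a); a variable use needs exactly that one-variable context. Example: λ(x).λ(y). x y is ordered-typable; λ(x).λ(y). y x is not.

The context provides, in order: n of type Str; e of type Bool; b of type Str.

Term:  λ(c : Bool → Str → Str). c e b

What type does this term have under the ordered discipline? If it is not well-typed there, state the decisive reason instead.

not well-typed under ordered — n never used (weakening)
usage: n=0; e=1; b=1; c (bound)=1
order of uses: c, e, b
typing: well-typed — term : (Bool → Str → Str) → Str
across the five disciplines: ordered ✗ | linear ✗ | affine ✓ | relevant ✗ | unrestricted ✓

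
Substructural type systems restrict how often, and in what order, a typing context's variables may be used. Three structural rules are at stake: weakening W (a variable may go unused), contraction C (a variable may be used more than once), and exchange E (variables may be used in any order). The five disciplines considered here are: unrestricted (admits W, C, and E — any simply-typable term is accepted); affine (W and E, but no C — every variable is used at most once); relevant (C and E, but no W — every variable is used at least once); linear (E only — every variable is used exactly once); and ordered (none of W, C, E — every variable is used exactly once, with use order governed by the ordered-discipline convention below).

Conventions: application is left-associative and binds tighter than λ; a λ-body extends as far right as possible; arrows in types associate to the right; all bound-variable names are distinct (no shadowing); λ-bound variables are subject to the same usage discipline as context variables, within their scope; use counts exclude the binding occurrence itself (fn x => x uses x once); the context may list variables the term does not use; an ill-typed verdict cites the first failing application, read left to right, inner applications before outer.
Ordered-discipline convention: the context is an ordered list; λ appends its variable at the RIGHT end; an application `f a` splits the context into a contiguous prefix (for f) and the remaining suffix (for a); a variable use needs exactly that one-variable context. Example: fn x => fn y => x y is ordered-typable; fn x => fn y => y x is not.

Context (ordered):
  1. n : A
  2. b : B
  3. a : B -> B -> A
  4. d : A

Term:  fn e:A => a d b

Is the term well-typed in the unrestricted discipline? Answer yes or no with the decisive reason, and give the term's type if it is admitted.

no — fails simple typing
usage: n ×0, b ×1, a ×1, d ×1, e (λ-bound) ×0
uses in reading order: a, d, b
typing: ill-typed: argument of type A where B is required
all disciplines: ordered ✗; linear ✗; affine ✗; relevant ✗; unrestricted ✗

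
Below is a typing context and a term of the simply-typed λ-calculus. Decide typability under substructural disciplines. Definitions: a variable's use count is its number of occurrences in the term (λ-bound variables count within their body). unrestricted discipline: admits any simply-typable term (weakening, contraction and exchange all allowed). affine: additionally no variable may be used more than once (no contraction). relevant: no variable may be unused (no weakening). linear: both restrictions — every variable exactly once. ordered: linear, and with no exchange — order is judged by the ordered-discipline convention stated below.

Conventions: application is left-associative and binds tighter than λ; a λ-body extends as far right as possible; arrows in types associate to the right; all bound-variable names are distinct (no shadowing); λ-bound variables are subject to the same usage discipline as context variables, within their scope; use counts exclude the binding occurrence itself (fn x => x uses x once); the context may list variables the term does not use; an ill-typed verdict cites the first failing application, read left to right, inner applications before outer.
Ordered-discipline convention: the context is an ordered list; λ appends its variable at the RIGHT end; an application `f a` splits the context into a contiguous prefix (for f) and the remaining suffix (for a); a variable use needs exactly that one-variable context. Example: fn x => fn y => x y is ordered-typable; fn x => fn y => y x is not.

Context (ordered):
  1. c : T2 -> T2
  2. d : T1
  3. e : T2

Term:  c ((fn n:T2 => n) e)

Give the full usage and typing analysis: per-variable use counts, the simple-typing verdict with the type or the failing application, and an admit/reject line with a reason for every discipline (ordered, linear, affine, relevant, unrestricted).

use counts: c=1, d=0, e=1, n [bound]=1
left-to-right use order: c, n, e
typing: well-typed at T2
ordered: ✗ — unused: d — weakening required
linear: ✗ — unused: d — weakening required
affine: ✓ — none of c, d, e, n used more than once
relevant: ✗ — unused: d — weakening required
unrestricted: ✓ — type-checks (T2) and nothing is barred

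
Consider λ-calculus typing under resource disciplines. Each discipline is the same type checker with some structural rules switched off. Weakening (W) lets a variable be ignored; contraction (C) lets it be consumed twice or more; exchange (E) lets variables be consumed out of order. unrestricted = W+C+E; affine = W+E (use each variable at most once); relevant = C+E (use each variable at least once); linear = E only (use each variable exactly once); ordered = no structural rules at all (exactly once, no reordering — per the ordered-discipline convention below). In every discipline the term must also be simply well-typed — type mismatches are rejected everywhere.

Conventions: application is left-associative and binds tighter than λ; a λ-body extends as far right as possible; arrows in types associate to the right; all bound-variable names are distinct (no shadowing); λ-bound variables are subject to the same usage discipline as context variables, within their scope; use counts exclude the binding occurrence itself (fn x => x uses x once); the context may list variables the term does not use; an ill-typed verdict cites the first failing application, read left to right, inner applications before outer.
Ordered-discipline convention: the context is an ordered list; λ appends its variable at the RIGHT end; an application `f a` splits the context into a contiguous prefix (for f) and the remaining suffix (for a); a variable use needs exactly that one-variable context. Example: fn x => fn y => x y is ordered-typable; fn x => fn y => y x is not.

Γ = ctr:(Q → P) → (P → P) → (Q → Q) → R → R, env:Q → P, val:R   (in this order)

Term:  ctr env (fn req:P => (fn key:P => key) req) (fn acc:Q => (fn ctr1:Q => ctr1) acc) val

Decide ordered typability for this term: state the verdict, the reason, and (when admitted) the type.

yes — ctr, env, val, req, key, acc, ctr1: once each, no exchange needed; term : R
counts: ctr: 1×; env: 1×; val: 1×; req (λ-bound): 1×; key (λ-bound): 1×; acc (λ-bound): 1×; ctr1 (λ-bound): 1×
left-to-right use order: ctr, env, key, req, ctr1, acc, val
typing: well-typed at R
across the five disciplines: ordered ✓; linear ✓; affine ✓; relevant ✓; unrestricted ✓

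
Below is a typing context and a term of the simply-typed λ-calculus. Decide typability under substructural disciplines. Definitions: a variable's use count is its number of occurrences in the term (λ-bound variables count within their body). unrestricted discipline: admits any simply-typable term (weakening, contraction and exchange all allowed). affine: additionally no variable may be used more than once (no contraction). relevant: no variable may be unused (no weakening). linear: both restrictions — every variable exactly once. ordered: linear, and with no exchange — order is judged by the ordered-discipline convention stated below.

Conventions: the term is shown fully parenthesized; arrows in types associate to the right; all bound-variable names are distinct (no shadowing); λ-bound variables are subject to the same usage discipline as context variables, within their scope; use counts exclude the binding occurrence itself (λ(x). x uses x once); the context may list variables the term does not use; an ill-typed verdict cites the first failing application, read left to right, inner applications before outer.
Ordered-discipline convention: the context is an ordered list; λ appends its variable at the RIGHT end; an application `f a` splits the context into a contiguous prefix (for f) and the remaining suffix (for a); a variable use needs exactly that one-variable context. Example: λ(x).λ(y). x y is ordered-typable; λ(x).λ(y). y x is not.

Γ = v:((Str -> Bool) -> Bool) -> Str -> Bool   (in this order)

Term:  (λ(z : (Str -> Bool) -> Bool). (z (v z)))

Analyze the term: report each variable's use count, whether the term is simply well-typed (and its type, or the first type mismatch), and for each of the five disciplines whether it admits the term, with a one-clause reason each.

variable uses: v: 1, z [bound]: 2
left-to-right use order: z, v, z
typing: ✓ — ((Str -> Bool) -> Bool) -> Bool
ordered ✗ (repeated use of z ×2)
linear ✗ (repeated use of z ×2)
affine ✗ (repeated use of z ×2)
relevant ✓ (v, z: all used, weakening unneeded)
unrestricted ✓ (type-checks (((Str -> Bool) -> Bool) -> Bool) and nothing is barred)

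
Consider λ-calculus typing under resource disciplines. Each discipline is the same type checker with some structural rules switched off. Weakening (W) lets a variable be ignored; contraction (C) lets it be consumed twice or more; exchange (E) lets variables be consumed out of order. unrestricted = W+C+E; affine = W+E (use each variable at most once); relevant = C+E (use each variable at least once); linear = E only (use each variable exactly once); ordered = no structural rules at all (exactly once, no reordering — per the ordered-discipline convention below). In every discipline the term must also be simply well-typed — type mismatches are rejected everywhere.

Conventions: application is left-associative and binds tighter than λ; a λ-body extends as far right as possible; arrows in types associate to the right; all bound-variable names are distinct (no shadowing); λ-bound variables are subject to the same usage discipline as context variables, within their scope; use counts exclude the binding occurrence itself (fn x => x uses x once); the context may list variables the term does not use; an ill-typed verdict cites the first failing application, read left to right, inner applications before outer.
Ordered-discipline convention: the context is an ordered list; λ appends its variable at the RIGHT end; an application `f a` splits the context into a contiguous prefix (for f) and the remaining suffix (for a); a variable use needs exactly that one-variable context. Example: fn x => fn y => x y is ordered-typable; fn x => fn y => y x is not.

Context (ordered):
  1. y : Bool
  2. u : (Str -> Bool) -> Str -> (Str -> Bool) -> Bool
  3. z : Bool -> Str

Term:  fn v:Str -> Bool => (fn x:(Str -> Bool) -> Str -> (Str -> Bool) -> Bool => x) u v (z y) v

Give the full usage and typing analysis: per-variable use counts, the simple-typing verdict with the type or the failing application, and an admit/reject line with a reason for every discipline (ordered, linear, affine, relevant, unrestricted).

use counts: y=1, u=1, z=1, v (λ-bound)=2, x (λ-bound)=1
use order (left to right): x, u, v, z, y, v
typing: well-typed — term : (Str -> Bool) -> Bool
ordered ✗ (needs contraction — v ×2)
linear ✗ (needs contraction — v ×2)
affine ✗ (needs contraction — v ×2)
relevant ✓ (y, u, z, v, x: all used, weakening unneeded)
unrestricted ✓ (simply typable at (Str -> Bool) -> Bool; W, C, E all held)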